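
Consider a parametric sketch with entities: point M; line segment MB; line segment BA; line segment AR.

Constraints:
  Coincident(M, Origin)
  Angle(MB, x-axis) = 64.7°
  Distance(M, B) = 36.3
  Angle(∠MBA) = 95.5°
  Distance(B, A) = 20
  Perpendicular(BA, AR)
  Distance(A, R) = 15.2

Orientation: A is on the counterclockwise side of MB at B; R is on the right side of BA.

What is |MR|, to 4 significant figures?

56.45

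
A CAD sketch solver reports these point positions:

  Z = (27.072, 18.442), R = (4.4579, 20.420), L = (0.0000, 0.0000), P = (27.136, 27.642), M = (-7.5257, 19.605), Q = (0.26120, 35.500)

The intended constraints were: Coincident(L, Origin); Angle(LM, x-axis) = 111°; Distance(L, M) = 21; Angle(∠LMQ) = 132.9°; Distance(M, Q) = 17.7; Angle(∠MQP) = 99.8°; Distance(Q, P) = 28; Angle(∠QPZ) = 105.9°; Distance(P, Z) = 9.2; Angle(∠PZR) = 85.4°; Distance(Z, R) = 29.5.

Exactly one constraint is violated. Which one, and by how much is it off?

Distance(Z, R) = 29.5 — off by 6.80.

L = (0.00, 0.00) ✓; LM at 111.0° ✓; |LM| = 21.00 ✓; ∠LMQ = 132.9° ✓; |MQ| = 17.70 ✓; ∠MQP = 99.80° ✓; |QP| = 28.00 ✓; ∠QPZ = 105.9° ✓; |PZ| = 9.200 ✓; ∠PZR = 85.40° ✓; |ZR| = 22.70 ✗.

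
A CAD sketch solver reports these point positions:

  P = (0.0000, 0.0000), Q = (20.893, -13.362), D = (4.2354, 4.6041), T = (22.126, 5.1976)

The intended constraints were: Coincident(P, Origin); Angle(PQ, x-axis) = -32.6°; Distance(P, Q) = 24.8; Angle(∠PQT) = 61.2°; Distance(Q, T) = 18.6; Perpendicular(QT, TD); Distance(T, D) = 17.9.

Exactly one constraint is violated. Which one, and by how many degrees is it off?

Perpendicular(QT, TD) — off by 5.70°.

P = (0.00, 0.00) ✓; PQ at -32.60° ✓; |PQ| = 24.80 ✓; ∠PQT = 61.20° ✓; |QT| = 18.60 ✓; ∠(QT, TD) = 95.70° ✗; |TD| = 17.90 ✓.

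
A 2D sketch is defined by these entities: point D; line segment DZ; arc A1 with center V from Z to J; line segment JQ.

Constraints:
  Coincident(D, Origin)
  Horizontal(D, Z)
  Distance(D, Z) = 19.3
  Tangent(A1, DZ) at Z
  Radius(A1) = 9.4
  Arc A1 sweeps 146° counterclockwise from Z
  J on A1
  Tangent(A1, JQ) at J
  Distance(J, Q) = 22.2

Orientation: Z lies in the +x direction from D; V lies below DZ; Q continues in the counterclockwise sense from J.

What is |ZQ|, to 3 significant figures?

32.4

D is at the origin; D and Z share the same y with |DZ| = 19.3 and Z on the +x side, so Z = (19.3, 0.00). Tangency of A1 to DZ means the radius VZ is perpendicular to DZ, so V = Z + (0, -9.4) = (19.3, -9.40). On A1, Z sits at bearing 90° from V; a 146° counterclockwise sweep puts J at bearing 236°, so J = V + 9.4·(cos 236°, sin 236°) = (14.0, -17.2). Since A1 is tangent to JQ there, VJ ⟂ JQ, so JQ runs along (−sin 236°, cos 236°); with |JQ| = 22.2, Q = (32.4, -29.6). Then |ZQ| = |Q − Z| = 32.4.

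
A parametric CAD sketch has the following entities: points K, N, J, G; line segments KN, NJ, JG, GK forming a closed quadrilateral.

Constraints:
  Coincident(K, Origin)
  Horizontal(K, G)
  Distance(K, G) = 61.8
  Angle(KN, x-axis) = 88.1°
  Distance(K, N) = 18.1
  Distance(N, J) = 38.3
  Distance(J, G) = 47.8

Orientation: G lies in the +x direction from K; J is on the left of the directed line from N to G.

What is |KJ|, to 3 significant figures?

50.6

Checks: |NJ| = 38.30 ✓; |JG| = 47.80 ✓.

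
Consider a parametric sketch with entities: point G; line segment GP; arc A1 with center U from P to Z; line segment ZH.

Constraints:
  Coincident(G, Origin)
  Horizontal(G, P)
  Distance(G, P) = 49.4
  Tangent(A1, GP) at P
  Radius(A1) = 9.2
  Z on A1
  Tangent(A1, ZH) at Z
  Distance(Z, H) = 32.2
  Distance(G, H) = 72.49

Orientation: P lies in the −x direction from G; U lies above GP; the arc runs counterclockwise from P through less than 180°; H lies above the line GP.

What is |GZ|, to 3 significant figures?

44.2

Checks: G.y = 0.00, P.y = 0.00 ✓; |UZ| = 9.200 ✓; ∠(UZ, ZH) = 90.00° ✓; |ZH| = 32.20 ✓; |GH| = 72.49 ✓.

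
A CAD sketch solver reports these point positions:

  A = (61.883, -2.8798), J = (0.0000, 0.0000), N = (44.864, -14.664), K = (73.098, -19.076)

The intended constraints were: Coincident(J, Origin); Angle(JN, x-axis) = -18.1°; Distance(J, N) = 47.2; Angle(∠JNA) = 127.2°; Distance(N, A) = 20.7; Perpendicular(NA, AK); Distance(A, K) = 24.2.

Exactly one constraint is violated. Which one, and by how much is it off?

Distance(A, K) = 24.2 — off by 4.50.

J = (0.00, 0.00) ✓; JN at -18.10° ✓; |JN| = 47.20 ✓; ∠JNA = 127.2° ✓; |NA| = 20.70 ✓; ∠(NA, AK) = 90.00° ✓; |AK| = 19.70 ✗.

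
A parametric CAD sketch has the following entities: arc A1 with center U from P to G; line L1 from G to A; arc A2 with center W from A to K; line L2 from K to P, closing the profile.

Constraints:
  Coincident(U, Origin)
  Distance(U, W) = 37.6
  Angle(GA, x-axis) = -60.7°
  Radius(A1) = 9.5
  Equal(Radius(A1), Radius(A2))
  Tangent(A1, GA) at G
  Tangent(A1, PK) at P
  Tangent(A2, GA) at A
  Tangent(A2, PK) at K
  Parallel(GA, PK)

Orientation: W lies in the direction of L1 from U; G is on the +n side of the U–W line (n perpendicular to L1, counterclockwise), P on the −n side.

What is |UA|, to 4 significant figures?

38.78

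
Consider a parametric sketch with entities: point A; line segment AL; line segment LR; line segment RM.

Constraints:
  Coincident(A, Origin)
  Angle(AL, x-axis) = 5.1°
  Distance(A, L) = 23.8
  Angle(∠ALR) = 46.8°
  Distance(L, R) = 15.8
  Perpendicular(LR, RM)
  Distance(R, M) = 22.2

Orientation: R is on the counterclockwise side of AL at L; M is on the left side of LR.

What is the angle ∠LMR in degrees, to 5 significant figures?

35.440°

A is at the origin; AL runs at 5.1° with length 23.8, so L = 23.8·(cos 5.1°, sin 5.1°) = (23.706, 2.1157). ∠ALR = 46.8°, so LR runs at 5.1° + (180° − 46.8°) = 138.30° from the x-axis; with |LR| = 15.8, R = L + 15.8·(cos 138.30°, sin 138.30°) = (11.909, 12.626). The perpendicularity gives RM at right angles to LR; with |RM| = 22.2 on the left of LR, M = R + 22.2·(-0.66523, -0.74664) = (-2.8592, -3.9490). Then cos ∠LMR = ML·MR / (|ML||MR|), giving 35.440°.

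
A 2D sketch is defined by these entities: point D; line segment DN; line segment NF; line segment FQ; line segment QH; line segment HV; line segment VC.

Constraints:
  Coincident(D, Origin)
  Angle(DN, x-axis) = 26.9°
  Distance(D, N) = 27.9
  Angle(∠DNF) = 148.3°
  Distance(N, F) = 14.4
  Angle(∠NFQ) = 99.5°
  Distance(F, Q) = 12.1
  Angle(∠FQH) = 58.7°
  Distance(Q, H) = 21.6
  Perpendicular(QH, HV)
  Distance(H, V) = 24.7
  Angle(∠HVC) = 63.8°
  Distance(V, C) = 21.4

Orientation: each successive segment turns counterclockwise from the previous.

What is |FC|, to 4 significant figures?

6.265

D is at the origin; DN runs at 26.9° with length 27.9, so N = (24.88, 12.62). ∠DNF = 148.3° gives NF at 58.60° from the x-axis; with |NF| = 14.4, F = (32.38, 24.91). ∠NFQ = 99.5° gives FQ at 139.1° from the x-axis; with |FQ| = 12.1, Q = (23.24, 32.84). ∠FQH = 58.7° gives QH at -99.60° from the x-axis; with |QH| = 21.6, H = (19.64, 11.54). QH is perpendicular to HV, so HV runs at -9.600°; with |HV| = 24.7, V = (43.99, 7.420). ∠HVC = 63.8° gives VC at 106.6° from the x-axis; with |VC| = 21.4, C = (37.88, 27.93). Then |FC| = |C − F| = 6.265.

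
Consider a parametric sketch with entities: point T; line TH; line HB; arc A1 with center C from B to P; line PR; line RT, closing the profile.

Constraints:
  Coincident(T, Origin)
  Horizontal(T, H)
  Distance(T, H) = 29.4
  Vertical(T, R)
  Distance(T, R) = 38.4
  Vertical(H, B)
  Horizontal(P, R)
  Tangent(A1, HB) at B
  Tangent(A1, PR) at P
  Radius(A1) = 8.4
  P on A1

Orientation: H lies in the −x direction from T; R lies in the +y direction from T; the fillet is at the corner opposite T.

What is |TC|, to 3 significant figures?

36.6

T is at the origin; T and H share the same y with |TH| = 29.4 and H on the −x side, so H = (-29.4, 0.00). T and R share the same x with |TR| = 38.4 and R on the +y side, so R = (0.00, 38.4). The virtual corner opposite T is at (-29.4, 38.4). A1 meets HB tangentially, so CB is at right angles to HB and tangency of A1 to PR means the radius CP is perpendicular to PR, with radius 8.4, so the center C sits 8.4 in from both sides at C = (-21.0, 30.0). Then |TC| = |C − T| = 36.6.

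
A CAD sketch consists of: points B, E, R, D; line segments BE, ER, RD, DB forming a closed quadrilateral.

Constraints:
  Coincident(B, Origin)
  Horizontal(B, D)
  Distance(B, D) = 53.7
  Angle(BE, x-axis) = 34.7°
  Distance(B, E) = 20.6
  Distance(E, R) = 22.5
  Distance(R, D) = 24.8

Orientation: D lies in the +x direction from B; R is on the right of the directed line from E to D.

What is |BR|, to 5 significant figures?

30.573

B is at the origin; BD is horizontal with |BD| = 53.7 and D in +x, so D = (53.7, 0). BE runs at 34.7° with |BE| = 20.6, so E = (16.936, 11.727). R is determined by |ER| = 22.5 and |RD| = 24.8 together: it lies at the intersection of circle(E, 22.5) and circle(D, 24.8). With |ED| = 38.589, the foot of the radical line on ED is 17.885 from E and the perpendicular offset is √(22.5² − 17.885²) = 13.652. Taking the right-of-ED solution: R = (29.826, -6.7145).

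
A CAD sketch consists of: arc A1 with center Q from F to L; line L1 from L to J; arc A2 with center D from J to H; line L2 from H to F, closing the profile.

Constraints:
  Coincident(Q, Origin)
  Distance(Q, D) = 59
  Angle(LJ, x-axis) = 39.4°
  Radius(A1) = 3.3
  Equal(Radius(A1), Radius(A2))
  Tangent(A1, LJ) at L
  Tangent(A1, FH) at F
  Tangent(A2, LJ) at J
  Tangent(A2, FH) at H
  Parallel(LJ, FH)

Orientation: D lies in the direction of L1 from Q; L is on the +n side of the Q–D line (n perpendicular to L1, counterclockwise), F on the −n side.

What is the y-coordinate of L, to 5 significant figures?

2.5500

Q is at the origin and D lies 59.0 along u from Q, so D = 59.0·u = (45.591, 37.449). Tangency of A1 to both parallel lines with radius 3.3 puts L and F at Q ± 3.3·n: L = (-2.0946, 2.5500), F = (2.0946, -2.5500). So L.y = 2.5500.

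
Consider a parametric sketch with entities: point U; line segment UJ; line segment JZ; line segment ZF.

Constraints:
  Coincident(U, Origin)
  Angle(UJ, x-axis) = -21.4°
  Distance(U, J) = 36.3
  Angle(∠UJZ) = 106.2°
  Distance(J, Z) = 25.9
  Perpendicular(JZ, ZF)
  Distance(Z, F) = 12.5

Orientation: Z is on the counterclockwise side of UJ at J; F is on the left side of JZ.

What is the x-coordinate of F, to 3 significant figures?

39.7

U is at the origin; UJ runs at -21.4° with length 36.3, so J = 36.3·(cos -21.4°, sin -21.4°) = (33.8, -13.2). ∠UJZ = 106.2°, so JZ runs at -21.4° + (180° − 106.2°) = 52.4° from the x-axis; with |JZ| = 25.9, Z = J + 25.9·(cos 52.4°, sin 52.4°) = (49.6, 7.28). JZ ⟂ ZF; with |ZF| = 12.5 on the left of JZ, F = Z + 12.5·(-0.792, 0.610) = (39.7, 14.9). So F.x = 39.7.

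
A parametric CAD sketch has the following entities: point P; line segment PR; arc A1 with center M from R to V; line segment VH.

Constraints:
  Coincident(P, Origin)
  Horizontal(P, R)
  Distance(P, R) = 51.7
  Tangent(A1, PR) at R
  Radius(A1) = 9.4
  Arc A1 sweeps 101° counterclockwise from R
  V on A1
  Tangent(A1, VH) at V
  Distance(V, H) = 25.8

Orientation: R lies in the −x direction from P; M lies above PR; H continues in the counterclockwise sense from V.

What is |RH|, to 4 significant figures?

36.77

P is at the origin; P and R share the same y with |PR| = 51.7 and R on the −x side, so R = (-51.70, 0.000). Tangency of A1 to PR means the radius MR is perpendicular to PR, so M = R + (0, 9.4) = (-51.70, 9.400). On A1, R sits at bearing -90° from M; a 101° counterclockwise sweep puts V at bearing 11°, so V = M + 9.4·(cos 11°, sin 11°) = (-42.47, 11.19). Tangency of A1 to VH means the radius MV is perpendicular to VH, so VH runs along (−sin 11°, cos 11°); with |VH| = 25.8, H = (-47.40, 36.52). Then |RH| = |H − R| = 36.77.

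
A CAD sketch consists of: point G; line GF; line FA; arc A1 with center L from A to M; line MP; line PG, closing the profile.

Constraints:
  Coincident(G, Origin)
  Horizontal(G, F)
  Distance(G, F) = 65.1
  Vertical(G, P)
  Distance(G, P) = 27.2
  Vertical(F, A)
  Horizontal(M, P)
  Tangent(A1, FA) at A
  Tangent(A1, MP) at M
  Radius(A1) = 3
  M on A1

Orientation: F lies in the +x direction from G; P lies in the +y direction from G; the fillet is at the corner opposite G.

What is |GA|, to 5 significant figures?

69.453

G is at the origin; GF is horizontal with |GF| = 65.1 and F on the +x side, so F = (65.100, 0.0000). G and P share the same x with |GP| = 27.2 and P on the +y side, so P = (0.0000, 27.200). The virtual corner opposite G is at (65.100, 27.200). A1 meets FA tangentially, so LA is at right angles to FA and the tangent condition forces LM to be normal to MP, with radius 3.0, so the center L sits 3.0 in from both sides at L = (62.100, 24.200). That places the tangent points at A = (65.100, 24.200) on FA and M = (62.100, 27.200) on MP. Then |GA| = |A − G| = 69.453.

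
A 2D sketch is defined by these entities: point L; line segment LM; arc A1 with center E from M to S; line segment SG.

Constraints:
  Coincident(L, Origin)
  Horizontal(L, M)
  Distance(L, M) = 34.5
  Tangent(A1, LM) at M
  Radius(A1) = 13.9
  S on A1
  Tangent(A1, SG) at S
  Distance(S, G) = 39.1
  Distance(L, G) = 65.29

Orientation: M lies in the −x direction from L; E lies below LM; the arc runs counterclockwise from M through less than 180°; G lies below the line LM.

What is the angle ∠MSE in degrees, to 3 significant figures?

35.3°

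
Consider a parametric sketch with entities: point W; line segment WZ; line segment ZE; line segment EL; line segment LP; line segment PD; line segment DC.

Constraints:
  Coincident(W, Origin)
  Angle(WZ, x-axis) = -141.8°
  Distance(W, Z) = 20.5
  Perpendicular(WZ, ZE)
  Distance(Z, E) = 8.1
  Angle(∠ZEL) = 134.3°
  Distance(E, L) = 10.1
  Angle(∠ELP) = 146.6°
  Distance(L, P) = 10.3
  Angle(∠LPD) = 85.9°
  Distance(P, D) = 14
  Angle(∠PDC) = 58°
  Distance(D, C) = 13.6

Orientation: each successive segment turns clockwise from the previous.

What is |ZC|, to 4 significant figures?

11.21

W is at the origin; WZ runs at -141.8° with length 20.5, so Z = (-16.11, -12.68). WZ ⟂ ZE, so ZE runs at 128.2°; with |ZE| = 8.1, E = (-21.12, -6.312). ∠ZEL = 134.3° gives EL at 82.50° from the x-axis; with |EL| = 10.1, L = (-19.80, 3.702). ∠ELP = 146.6° gives LP at 49.10° from the x-axis; with |LP| = 10.3, P = (-13.06, 11.49). ∠LPD = 85.9° gives PD at -45.00° from the x-axis; with |PD| = 14.0, D = (-3.158, 1.587). ∠PDC = 58.0° gives DC at -167.0° from the x-axis; with |DC| = 13.6, C = (-16.41, -1.472). Then |ZC| = |C − Z| = 11.21.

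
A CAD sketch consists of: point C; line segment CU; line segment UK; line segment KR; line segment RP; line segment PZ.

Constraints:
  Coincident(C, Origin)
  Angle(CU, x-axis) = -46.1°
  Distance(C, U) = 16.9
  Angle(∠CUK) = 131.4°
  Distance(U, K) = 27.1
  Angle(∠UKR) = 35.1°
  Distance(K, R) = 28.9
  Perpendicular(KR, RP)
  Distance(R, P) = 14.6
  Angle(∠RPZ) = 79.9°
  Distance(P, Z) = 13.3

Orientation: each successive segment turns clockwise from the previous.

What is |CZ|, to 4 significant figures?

22.81

C is at the origin; CU runs at -46.1° with length 16.9, so U = (11.72, -12.18). ∠CUK = 131.4° gives UK at -94.70° from the x-axis; with |UK| = 27.1, K = (9.498, -39.19). ∠UKR = 35.1° gives KR at 120.4° from the x-axis; with |KR| = 28.9, R = (-5.126, -14.26). The perpendicularity gives RP at right angles to KR, so RP runs at 30.40°; with |RP| = 14.6, P = (7.466, -6.871). ∠RPZ = 79.9° gives PZ at -69.70° from the x-axis; with |PZ| = 13.3, Z = (12.08, -19.35). Then |CZ| = |Z − C| = 22.81.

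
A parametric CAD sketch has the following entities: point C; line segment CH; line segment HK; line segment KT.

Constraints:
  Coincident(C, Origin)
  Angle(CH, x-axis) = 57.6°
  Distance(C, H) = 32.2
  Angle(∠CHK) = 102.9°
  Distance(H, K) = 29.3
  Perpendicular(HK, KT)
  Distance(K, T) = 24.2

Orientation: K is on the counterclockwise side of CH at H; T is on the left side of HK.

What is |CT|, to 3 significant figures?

37.2

C is at the origin; CH runs at 57.6° with length 32.2, so H = 32.2·(cos 57.6°, sin 57.6°) = (17.3, 27.2). ∠CHK = 102.9°, so HK runs at 57.6° + (180° − 102.9°) = 135° from the x-axis; with |HK| = 29.3, K = H + 29.3·(cos 135°, sin 135°) = (-3.36, 48.0). HK is perpendicular to KT; with |KT| = 24.2 on the left of HK, T = K + 24.2·(-0.711, -0.703) = (-20.6, 31.0). Then |CT| = |T − C| = 37.2.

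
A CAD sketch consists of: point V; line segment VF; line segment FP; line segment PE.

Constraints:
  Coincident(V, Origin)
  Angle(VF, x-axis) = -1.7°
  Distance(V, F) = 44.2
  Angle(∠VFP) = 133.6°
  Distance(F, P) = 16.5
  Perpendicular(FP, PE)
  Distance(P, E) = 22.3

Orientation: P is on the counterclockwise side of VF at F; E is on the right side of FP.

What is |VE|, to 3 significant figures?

71.8

∠VFP = 133.6°, so FP runs at -1.7° + (180° − 133.6°) = 44.7° from the x-axis; with |FP| = 16.5, P = F + 16.5·(cos 44.7°, sin 44.7°) = (55.9, 10.3). The perpendicularity gives PE at right angles to FP; with |PE| = 22.3 on the right of FP, E = P + 22.3·(0.703, -0.711) = (71.6, -5.56). Then |VE| = |E − V| = 71.8.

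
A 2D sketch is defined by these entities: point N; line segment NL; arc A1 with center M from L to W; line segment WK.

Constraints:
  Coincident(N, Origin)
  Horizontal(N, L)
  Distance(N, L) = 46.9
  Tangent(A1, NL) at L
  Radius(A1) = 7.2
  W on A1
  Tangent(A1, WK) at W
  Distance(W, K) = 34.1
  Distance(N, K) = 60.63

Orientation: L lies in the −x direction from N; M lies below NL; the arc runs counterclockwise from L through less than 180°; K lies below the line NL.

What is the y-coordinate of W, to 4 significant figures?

-9.306

Checks: |MW| = 7.200 ✓; ∠(MW, WK) = 90.00° ✓; |WK| = 34.10 ✓; |NK| = 60.63 ✓.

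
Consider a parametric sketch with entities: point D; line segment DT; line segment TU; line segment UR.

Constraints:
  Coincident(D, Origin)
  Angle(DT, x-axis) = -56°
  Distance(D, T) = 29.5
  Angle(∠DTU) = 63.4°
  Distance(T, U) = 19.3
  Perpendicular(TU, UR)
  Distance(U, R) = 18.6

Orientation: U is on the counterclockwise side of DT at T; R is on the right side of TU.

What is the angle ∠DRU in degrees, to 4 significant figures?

7.712°

∠DTU = 63.4°, so TU runs at -56.0° + (180° − 63.4°) = 60.60° from the x-axis; with |TU| = 19.3, U = T + 19.3·(cos 60.60°, sin 60.60°) = (25.97, -7.642). TU is perpendicular to UR; with |UR| = 18.6 on the right of TU, R = U + 18.6·(0.8712, -0.4909) = (42.18, -16.77). Then cos ∠DRU = RD·RU / (|RD||RU|), giving 7.712°.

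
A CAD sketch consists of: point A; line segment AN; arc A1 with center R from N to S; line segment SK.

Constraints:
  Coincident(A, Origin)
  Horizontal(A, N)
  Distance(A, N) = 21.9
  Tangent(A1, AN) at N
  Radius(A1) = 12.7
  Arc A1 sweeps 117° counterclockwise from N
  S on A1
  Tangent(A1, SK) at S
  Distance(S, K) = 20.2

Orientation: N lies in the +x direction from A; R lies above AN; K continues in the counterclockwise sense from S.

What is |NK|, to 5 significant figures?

36.527

On A1, N sits at bearing -90° from R; a 117° counterclockwise sweep puts S at bearing 27°, so S = R + 12.7·(cos 27°, sin 27°) = (33.216, 18.466). Since A1 is tangent to SK there, RS ⟂ SK, so SK runs along (−sin 27°, cos 27°); with |SK| = 20.2, K = (24.045, 36.464). Then |NK| = |K − N| = 36.527.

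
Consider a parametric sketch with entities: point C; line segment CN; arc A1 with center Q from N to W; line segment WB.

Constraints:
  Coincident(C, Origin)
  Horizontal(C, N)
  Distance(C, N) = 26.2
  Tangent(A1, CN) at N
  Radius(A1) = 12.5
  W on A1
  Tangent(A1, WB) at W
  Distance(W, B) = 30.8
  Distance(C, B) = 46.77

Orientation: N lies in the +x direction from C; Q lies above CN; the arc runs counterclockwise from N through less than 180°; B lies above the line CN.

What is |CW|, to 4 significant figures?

41.23

C is at the origin; C and N share the same y with |CN| = 26.2 and N on the +x side, so N = (26.20, 0.000). Since A1 is tangent to CN there, QN ⟂ CN, so Q = N + (0, 12.5) = (26.20, 12.50). Since QW ⟂ WB (tangency), |QB| = √(12.5² + 30.8²) = 33.24 regardless of where W sits on A1. So B lies on both circle(C, 46.77) and circle(Q, 33.24); the above-CN intersection is B = (15.73, 44.05). W is the foot of the tangent from B: W = (35.71, 20.61).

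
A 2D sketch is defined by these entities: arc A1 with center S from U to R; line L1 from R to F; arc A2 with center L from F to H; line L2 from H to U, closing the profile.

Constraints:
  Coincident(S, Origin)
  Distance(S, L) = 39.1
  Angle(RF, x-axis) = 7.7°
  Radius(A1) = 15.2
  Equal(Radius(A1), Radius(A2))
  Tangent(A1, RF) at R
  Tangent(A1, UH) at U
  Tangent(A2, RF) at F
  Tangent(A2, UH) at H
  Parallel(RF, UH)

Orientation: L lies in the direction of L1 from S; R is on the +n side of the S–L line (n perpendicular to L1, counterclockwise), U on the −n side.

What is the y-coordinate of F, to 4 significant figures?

20.30

The slot axis is L1's direction at 7.7°, so u = (cos 7.7°, sin 7.7°) = (0.9910, 0.1340) and n = (−sin 7.7°, cos 7.7°) = (-0.1340, 0.9910). S is at the origin and L lies 39.1 along u from S, so L = 39.1·u = (38.75, 5.239). Tangency of A1 to both parallel lines with radius 15.2 puts R and U at S ± 15.2·n: R = (-2.037, 15.06), U = (2.037, -15.06). Equal radii place F and H the same way about L: F = L + 15.2·n = (36.71, 20.30), H = L − 15.2·n = (40.78, -9.824). So F.y = 20.30.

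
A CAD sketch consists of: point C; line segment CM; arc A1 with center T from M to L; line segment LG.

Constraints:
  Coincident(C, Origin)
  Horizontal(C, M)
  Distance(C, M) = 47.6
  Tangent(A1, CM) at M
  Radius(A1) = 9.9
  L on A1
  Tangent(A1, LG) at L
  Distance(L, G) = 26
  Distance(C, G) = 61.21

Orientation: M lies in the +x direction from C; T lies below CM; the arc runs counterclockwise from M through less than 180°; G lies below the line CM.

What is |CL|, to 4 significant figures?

40.77

C is at the origin; C and M share the same y with |CM| = 47.6 and M on the +x side, so M = (47.60, 0.000). The tangent condition forces TM to be normal to CM, so T = M + (0, -9.9) = (47.60, -9.900). Since TL ⟂ LG (tangency), |TG| = √(9.9² + 26.0²) = 27.82 regardless of where L sits on A1. So G lies on both circle(C, 61.21) and circle(T, 27.82); the below-CM intersection is G = (48.21, -37.71). L is the foot of the tangent from G: L = (38.43, -13.63).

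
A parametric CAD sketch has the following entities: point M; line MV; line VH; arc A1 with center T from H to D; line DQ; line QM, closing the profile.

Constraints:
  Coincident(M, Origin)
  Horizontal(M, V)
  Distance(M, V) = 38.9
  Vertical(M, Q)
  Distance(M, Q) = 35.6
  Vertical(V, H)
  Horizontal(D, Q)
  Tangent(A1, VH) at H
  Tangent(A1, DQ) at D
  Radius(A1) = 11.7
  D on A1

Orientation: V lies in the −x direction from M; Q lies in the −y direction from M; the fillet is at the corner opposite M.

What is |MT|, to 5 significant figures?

36.208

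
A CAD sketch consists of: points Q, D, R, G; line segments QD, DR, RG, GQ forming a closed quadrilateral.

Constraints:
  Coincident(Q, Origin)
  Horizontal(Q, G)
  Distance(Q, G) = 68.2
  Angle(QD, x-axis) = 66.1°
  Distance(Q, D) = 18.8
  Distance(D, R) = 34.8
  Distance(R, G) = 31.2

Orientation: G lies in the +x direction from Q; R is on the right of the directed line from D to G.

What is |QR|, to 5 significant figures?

37.059

Q is at the origin; Q and G share the same y with |QG| = 68.2 and G in +x, so G = (68.2, 0). QD runs at 66.1° with |QD| = 18.8, so D = (7.6167, 17.188). R is determined by |DR| = 34.8 and |RG| = 31.2 together: it lies at the intersection of circle(D, 34.8) and circle(G, 31.2). With |DG| = 62.974, the foot of the radical line on DG is 33.374 from D and the perpendicular offset is √(34.8² − 33.374²) = 9.8610. Taking the right-of-DG solution: R = (37.032, -1.4075).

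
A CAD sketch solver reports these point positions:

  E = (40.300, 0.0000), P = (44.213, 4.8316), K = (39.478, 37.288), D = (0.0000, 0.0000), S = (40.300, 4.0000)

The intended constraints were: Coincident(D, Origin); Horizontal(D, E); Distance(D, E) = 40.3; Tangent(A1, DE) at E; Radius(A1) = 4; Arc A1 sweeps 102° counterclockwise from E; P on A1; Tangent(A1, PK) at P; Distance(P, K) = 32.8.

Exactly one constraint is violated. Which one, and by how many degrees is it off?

Tangent(A1, PK) at P — off by 3.70°.

D = (0.00, 0.00) ✓; D.y = 0.00, E.y = 0.00 ✓; |DE| = 40.30 ✓; ∠(SE, ED) = 90.00° ✓; |SE| = 4.000 ✓; bearing(S→P) − bearing(S→E) = 102.0° ✓; |SP| = 4.000 ✓; ∠(SP, PK) = 93.70° ✗; |PK| = 32.80 ✓.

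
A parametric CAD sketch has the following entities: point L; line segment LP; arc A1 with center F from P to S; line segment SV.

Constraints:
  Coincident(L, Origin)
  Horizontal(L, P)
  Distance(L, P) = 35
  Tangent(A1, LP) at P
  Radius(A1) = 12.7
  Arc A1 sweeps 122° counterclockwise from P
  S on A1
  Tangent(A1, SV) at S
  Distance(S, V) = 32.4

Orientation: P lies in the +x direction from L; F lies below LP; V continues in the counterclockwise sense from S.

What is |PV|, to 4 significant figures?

47.34

On A1, P sits at bearing 90° from F; a 122° counterclockwise sweep puts S at bearing 212°, so S = F + 12.7·(cos 212°, sin 212°) = (24.23, -19.43). Since A1 is tangent to SV there, FS ⟂ SV, so SV runs along (−sin 212°, cos 212°); with |SV| = 32.4, V = (41.40, -46.91). Then |PV| = |V − P| = 47.34.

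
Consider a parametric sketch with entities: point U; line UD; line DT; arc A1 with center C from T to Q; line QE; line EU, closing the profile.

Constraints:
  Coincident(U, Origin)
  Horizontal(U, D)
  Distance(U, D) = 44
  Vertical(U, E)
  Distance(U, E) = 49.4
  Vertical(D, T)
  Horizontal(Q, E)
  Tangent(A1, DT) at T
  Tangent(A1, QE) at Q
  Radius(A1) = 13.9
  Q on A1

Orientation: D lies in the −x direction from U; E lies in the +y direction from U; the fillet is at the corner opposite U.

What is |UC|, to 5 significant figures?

46.543

U and E share the same x with |UE| = 49.4 and E on the +y side, so E = (0.0000, 49.400). The virtual corner opposite U is at (-44.000, 49.400). The tangent condition forces CT to be normal to DT and A1 meets QE tangentially, so CQ is at right angles to QE, with radius 13.9, so the center C sits 13.9 in from both sides at C = (-30.100, 35.500). Then |UC| = |C − U| = 46.543.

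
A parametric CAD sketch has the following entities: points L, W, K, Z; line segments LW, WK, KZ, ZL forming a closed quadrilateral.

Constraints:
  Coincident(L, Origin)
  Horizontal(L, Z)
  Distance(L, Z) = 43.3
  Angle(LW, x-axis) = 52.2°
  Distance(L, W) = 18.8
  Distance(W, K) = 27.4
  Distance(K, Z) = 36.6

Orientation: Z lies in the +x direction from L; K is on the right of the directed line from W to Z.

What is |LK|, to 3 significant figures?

15.3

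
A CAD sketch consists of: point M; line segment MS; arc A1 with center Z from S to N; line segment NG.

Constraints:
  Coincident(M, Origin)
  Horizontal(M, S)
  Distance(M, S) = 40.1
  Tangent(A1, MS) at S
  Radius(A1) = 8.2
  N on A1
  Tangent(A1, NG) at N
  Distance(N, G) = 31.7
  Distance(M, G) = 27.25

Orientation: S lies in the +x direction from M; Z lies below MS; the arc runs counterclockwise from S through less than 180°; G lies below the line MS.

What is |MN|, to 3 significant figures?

34.4

M is at the origin; M and S share the same y with |MS| = 40.1 and S on the +x side, so S = (40.1, 0.00). The tangent condition forces ZS to be normal to MS, so Z = S + (0, -8.2) = (40.1, -8.20). Since ZN ⟂ NG (tangency), |ZG| = √(8.2² + 31.7²) = 32.7 regardless of where N sits on A1. So G lies on both circle(M, 27.25) and circle(Z, 32.7); the below-MS intersection is G = (11.8, -24.6). N is the foot of the tangent from G: N = (34.3, -2.35).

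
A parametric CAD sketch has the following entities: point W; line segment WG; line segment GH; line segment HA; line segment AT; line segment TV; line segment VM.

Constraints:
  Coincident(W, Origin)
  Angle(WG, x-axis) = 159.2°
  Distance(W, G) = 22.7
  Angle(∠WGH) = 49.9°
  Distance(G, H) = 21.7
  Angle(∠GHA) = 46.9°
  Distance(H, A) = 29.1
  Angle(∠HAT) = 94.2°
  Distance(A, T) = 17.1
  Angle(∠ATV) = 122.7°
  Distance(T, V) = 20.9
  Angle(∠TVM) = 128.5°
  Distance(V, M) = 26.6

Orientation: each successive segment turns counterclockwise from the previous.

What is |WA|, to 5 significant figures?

13.381

W is at the origin; WG runs at 159.2° with length 22.7, so G = (-21.221, 8.0609). ∠WGH = 49.9° gives GH at -70.700° from the x-axis; with |GH| = 21.7, H = (-14.048, -12.420). ∠GHA = 46.9° gives HA at 62.400° from the x-axis; with |HA| = 29.1, A = (-0.56647, 13.369). Then |WA| = |A − W| = 13.381.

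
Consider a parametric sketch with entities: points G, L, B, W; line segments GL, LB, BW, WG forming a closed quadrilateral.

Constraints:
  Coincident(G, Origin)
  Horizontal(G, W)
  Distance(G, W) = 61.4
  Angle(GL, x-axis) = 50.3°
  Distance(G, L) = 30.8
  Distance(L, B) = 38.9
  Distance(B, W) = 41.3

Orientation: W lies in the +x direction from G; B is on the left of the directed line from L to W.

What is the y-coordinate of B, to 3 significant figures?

40.7

Checks: |LB| = 38.90 ✓; |BW| = 41.30 ✓.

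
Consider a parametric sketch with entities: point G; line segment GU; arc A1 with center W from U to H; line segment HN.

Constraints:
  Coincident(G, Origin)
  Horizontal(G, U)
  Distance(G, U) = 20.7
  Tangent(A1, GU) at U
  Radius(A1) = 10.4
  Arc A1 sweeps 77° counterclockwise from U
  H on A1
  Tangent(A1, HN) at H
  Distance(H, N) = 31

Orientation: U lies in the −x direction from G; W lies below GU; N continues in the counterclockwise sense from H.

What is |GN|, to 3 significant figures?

53.8

G is at the origin; G and U share the same y with |GU| = 20.7 and U on the −x side, so U = (-20.7, 0.00). The tangent condition forces WU to be normal to GU, so W = U + (0, -10.4) = (-20.7, -10.4). On A1, U sits at bearing 90° from W; a 77° counterclockwise sweep puts H at bearing 167°, so H = W + 10.4·(cos 167°, sin 167°) = (-30.8, -8.06). Since A1 is tangent to HN there, WH ⟂ HN, so HN runs along (−sin 167°, cos 167°); with |HN| = 31.0, N = (-37.8, -38.3). Then |GN| = |N − G| = 53.8.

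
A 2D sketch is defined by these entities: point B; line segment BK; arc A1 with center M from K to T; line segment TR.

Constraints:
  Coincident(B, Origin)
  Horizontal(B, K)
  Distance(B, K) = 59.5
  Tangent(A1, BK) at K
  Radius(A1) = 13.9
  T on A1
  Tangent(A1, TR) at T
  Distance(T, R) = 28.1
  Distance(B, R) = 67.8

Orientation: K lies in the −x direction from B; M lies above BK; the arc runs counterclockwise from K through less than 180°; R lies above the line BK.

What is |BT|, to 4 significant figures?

48.80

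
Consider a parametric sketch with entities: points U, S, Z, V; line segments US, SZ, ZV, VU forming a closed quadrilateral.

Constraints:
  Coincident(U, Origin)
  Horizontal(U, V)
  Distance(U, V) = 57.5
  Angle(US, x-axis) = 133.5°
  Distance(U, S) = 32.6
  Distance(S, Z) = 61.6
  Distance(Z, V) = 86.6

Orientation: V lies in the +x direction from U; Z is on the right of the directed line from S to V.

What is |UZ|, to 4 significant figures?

43.04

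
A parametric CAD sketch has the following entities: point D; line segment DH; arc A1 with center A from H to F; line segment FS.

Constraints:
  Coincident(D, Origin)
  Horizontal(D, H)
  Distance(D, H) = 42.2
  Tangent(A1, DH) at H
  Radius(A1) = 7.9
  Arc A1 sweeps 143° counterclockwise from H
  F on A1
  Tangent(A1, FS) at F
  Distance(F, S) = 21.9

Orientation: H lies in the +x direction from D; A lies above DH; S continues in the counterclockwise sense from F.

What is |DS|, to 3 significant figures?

40.2

On A1, H sits at bearing -90° from A; a 143° counterclockwise sweep puts F at bearing 53°, so F = A + 7.9·(cos 53°, sin 53°) = (47.0, 14.2). The tangent condition forces AF to be normal to FS, so FS runs along (−sin 53°, cos 53°); with |FS| = 21.9, S = (29.5, 27.4). Then |DS| = |S − D| = 40.2.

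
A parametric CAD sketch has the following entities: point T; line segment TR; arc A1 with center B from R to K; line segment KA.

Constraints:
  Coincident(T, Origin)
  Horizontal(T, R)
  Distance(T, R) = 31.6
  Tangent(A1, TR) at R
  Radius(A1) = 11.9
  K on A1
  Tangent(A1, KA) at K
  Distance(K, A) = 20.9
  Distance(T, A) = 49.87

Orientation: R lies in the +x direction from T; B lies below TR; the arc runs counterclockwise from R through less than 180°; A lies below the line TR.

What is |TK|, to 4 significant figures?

29.23

Checks: ∠(BR, RT) = 90.00° ✓; |BR| = 11.90 ✓; |BK| = 11.90 ✓; ∠(BK, KA) = 90.00° ✓; |KA| = 20.90 ✓; |TA| = 49.87 ✓.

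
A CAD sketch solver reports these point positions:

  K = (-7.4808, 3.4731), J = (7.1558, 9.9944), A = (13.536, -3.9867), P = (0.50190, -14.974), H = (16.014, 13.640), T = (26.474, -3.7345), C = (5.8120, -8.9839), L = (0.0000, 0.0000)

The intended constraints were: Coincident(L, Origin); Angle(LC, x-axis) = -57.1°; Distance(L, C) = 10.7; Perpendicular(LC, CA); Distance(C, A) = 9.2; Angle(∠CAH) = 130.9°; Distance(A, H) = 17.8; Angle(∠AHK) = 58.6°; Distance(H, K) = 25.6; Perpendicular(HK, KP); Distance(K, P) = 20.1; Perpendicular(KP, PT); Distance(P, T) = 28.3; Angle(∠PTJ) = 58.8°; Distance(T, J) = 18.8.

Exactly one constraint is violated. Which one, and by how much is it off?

Distance(T, J) = 18.8 — off by 4.90.

L = (0.00, 0.00) ✓; LC at -57.10° ✓; |LC| = 10.70 ✓; ∠(LC, CA) = 90.00° ✓; |CA| = 9.200 ✓; ∠CAH = 130.9° ✓; |AH| = 17.80 ✓; ∠AHK = 58.60° ✓; |HK| = 25.60 ✓; ∠(HK, KP) = 90.00° ✓; |KP| = 20.10 ✓; ∠(KP, PT) = 90.00° ✓; |PT| = 28.30 ✓; ∠PTJ = 58.80° ✓; |TJ| = 23.70 ✗.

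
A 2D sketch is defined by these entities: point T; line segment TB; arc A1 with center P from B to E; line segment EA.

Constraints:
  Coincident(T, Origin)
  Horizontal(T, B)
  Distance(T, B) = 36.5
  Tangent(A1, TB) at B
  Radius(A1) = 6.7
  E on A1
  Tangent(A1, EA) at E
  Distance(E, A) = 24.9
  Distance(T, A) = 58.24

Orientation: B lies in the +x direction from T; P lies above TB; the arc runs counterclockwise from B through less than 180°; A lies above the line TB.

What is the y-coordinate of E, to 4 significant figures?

4.475

T is at the origin; T and B share the same y with |TB| = 36.5 and B on the +x side, so B = (36.50, 0.000). Since A1 is tangent to TB there, PB ⟂ TB, so P = B + (0, 6.7) = (36.50, 6.700). Since PE ⟂ EA (tangency), |PA| = √(6.7² + 24.9²) = 25.79 regardless of where E sits on A1. So A lies on both circle(T, 58.24) and circle(P, 25.79); the above-TB intersection is A = (51.09, 27.96). E is the foot of the tangent from A: E = (42.82, 4.475).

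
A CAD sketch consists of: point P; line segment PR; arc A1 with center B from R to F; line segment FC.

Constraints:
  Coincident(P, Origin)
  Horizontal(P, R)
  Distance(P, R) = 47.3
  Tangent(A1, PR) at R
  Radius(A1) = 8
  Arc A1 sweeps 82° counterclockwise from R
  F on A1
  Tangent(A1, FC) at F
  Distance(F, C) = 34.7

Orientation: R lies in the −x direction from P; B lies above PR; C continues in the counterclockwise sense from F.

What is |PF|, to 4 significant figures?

39.98

A1 meets PR tangentially, so BR is at right angles to PR, so B = R + (0, 8) = (-47.30, 8.000). On A1, R sits at bearing -90° from B; an 82° counterclockwise sweep puts F at bearing -8°, so F = B + 8.0·(cos -8°, sin -8°) = (-39.38, 6.887). Then |PF| = |F − P| = 39.98.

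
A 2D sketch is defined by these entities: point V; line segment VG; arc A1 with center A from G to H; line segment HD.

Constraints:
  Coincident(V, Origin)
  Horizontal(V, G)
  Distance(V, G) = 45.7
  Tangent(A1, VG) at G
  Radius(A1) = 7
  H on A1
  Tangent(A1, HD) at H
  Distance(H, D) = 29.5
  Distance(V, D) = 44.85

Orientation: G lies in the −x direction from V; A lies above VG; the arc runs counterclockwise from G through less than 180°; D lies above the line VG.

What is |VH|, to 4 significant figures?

39.32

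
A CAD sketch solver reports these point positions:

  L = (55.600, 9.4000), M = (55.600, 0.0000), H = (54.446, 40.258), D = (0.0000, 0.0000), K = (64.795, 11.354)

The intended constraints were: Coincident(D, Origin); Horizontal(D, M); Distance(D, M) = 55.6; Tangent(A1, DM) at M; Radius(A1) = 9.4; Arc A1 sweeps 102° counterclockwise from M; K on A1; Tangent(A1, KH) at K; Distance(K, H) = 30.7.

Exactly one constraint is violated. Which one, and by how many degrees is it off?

Tangent(A1, KH) at K — off by 7.70°.

D = (0.00, 0.00) ✓; D.y = 0.00, M.y = 0.00 ✓; |DM| = 55.60 ✓; ∠(LM, MD) = 90.00° ✓; |LM| = 9.400 ✓; bearing(L→K) − bearing(L→M) = 102.0° ✓; |LK| = 9.400 ✓; ∠(LK, KH) = 82.30° ✗; |KH| = 30.70 ✓.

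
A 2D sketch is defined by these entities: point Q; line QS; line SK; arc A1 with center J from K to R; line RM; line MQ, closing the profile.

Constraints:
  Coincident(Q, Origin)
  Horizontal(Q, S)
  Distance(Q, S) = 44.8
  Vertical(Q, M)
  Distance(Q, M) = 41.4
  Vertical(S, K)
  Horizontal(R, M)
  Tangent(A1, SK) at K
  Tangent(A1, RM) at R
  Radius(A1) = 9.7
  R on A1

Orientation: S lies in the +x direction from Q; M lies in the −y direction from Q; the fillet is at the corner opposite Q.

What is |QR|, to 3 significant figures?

54.3

The virtual corner opposite Q is at (44.8, -41.4). Since A1 is tangent to SK there, JK ⟂ SK and the tangent condition forces JR to be normal to RM, with radius 9.7, so the center J sits 9.7 in from both sides at J = (35.1, -31.7). That places the tangent points at K = (44.8, -31.7) on SK and R = (35.1, -41.4) on RM. Then |QR| = |R − Q| = 54.3.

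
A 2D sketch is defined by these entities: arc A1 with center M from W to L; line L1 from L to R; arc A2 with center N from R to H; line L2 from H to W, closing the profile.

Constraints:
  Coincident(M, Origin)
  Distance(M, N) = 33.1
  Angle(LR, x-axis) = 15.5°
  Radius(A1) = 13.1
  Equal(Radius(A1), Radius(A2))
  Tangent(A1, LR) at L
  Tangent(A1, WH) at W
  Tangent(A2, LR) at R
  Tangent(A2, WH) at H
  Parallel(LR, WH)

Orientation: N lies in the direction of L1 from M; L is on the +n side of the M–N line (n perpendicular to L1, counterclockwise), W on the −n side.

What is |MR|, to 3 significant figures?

35.6

The slot axis is L1's direction at 15.5°, so u = (cos 15.5°, sin 15.5°) = (0.964, 0.267) and n = (−sin 15.5°, cos 15.5°) = (-0.267, 0.964). M is at the origin and N lies 33.1 along u from M, so N = 33.1·u = (31.9, 8.85). Tangency of A1 to both parallel lines with radius 13.1 puts L and W at M ± 13.1·n: L = (-3.50, 12.6), W = (3.50, -12.6). Equal radii place R and H the same way about N: R = N + 13.1·n = (28.4, 21.5), H = N − 13.1·n = (35.4, -3.78). Then |MR| = |R − M| = 35.6.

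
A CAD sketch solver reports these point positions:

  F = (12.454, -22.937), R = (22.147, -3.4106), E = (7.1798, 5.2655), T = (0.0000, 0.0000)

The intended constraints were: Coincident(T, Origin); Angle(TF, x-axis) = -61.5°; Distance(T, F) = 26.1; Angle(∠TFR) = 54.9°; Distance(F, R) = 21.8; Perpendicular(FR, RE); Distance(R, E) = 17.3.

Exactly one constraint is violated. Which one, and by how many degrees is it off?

Perpendicular(FR, RE) — off by 3.70°.

T = (0.00, 0.00) ✓; TF at -61.50° ✓; |TF| = 26.10 ✓; ∠TFR = 54.90° ✓; |FR| = 21.80 ✓; ∠(FR, RE) = 86.30° ✗; |RE| = 17.30 ✓.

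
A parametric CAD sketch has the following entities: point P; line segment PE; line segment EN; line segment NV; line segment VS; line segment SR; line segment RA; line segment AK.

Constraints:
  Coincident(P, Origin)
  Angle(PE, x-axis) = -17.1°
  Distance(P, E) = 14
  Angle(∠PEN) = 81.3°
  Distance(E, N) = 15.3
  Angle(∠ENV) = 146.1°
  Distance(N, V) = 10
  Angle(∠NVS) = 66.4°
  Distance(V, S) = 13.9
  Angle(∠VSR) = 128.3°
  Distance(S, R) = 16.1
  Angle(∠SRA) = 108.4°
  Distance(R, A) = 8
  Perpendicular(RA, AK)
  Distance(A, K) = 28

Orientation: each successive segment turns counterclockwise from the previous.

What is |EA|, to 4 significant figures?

3.225

∠VSR = 128.3° gives SR at -79.20° from the x-axis; with |SR| = 16.1, R = (5.227, -6.276). ∠SRA = 108.4° gives RA at -7.600° from the x-axis; with |RA| = 8.0, A = (13.16, -7.334). Then |EA| = |A − E| = 3.225.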